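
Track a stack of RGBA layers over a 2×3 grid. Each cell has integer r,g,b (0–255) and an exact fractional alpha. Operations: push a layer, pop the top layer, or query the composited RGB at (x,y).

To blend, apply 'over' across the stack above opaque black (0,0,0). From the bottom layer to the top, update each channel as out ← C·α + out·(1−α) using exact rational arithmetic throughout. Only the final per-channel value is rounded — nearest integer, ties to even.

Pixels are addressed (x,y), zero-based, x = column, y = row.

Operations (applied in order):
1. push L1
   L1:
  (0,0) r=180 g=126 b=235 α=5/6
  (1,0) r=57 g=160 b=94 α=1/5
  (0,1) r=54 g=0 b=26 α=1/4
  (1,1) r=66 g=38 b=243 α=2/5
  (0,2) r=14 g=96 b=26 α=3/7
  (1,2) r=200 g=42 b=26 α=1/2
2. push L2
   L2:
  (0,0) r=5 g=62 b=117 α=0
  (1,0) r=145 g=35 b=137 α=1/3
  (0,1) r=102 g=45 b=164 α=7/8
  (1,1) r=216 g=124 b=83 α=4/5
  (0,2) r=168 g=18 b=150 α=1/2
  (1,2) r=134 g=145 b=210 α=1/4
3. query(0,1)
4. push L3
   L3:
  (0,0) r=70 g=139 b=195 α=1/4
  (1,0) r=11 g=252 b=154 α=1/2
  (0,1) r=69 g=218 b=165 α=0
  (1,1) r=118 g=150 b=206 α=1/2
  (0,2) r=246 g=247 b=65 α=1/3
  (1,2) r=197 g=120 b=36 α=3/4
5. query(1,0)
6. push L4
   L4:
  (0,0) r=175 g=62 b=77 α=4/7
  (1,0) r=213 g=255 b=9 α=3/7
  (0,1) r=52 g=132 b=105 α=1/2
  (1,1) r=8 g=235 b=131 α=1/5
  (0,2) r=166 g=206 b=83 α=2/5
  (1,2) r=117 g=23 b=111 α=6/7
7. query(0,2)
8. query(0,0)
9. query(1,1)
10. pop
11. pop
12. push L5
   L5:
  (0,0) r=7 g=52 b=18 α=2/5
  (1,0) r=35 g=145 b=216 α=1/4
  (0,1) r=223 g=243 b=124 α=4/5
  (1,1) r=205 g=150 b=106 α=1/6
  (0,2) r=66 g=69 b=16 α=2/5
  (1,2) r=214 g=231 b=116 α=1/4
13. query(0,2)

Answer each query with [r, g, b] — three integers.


at x=0,y=1 over L1,L2:
L1 α=1/4: [27/2, 0, 13/2]
L2 α=7/8: [1455/16, 315/8, 2309/16]
= [91, 39, 144]

query (1,0) [L1,L2,L3] — begin 0,0,0
+L1 (α=1/5) → [57/5, 32, 94/5]
+L2 (α=1/3) → [839/15, 33, 291/5]
+L3 (α=1/2) → [502/15, 285/2, 1061/10]
= [33, 142, 106]

query (0,2) [L1,L2,L3,L4] — begin 0,0,0
L1 α=3/7: [6, 288/7, 78/7]
L2 α=1/2: [87, 207/7, 564/7]
L3 α=1/3: [140, 2143/21, 1583/21]
L4 α=2/5: [752/5, 5027/35, 549/7]
→ [150, 144, 78]

query (0,0) [L1,L2,L3,L4] — begin 0,0,0
L1 α=5/6: [150, 105, 1175/6]
L2 α=0: [150, 105, 1175/6]
L3 α=1/4: [130, 227/2, 1565/8]
L4 α=4/7: [1090/7, 1177/14, 7159/56]
= [156, 84, 128]

(1,1) stack=L1,L2,L3,L4; from [0,0,0]:
L1 α=2/5: [132/5, 76/5, 486/5]
L2 α=4/5: [4452/25, 2556/25, 2146/25]
L3 α=1/2: [3701/25, 3153/25, 3648/25]
L4 α=1/5: [15004/125, 18487/125, 17867/125]
rounded: [120, 148, 143]

at x=0,y=2 over L1,L2,L5:
after L1 α=3/7: [6, 288/7, 78/7]
after L2 α=1/2: [87, 207/7, 564/7]
after L5 α=2/5: [393/5, 1587/35, 1916/35]
rounded: [79, 45, 55]


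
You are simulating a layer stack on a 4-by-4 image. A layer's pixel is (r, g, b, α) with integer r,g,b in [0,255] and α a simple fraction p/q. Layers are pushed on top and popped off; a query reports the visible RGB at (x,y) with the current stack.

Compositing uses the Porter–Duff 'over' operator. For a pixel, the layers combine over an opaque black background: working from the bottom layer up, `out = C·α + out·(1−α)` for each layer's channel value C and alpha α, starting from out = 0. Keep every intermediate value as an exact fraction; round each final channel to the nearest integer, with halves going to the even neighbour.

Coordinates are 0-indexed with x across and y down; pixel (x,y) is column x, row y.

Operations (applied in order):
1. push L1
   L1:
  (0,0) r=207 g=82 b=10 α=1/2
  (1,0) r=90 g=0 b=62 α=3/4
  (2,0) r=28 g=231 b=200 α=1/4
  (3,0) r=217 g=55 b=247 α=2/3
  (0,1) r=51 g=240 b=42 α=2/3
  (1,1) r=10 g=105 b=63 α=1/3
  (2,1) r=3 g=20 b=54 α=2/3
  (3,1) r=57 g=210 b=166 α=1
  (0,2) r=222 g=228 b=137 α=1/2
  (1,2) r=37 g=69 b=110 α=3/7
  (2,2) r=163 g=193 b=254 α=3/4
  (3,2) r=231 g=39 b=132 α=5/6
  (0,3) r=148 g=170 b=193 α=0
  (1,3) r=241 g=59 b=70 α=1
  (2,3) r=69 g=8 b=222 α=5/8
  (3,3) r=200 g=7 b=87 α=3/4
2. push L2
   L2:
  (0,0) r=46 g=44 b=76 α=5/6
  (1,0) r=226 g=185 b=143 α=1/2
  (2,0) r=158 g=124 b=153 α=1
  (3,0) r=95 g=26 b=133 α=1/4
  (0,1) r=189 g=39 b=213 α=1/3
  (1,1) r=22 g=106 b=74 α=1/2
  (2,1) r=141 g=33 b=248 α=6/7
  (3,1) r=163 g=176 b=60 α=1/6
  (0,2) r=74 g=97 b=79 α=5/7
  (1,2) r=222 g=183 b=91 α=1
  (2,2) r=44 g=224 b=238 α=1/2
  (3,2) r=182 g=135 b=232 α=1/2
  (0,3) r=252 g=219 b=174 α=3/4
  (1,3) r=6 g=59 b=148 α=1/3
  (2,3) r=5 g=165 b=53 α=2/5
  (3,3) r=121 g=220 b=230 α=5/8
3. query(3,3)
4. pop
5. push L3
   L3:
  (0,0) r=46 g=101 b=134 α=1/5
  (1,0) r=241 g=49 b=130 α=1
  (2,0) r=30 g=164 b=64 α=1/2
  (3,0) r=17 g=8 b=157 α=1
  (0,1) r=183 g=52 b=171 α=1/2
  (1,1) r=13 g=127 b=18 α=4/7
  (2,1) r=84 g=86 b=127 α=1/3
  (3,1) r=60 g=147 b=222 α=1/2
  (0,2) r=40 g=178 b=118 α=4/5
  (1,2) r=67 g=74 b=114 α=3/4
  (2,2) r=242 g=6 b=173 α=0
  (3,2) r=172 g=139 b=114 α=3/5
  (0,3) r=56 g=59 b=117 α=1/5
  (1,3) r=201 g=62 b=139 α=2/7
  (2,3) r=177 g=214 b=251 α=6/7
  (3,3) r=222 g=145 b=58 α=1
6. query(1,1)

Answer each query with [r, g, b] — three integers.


(3,3) stack=L1,L2; from [0,0,0]:
after L1 α=3/4: [150, 21/4, 261/4]
after L2 α=5/8: [1055/8, 4463/32, 5383/32]
→ [132, 139, 168]

(1,1) stack=L1,L3; from [0,0,0]:
L1 α=1/3: [10/3, 35, 21]
L3 α=4/7: [62/7, 613/7, 135/7]
→ [9, 88, 19]


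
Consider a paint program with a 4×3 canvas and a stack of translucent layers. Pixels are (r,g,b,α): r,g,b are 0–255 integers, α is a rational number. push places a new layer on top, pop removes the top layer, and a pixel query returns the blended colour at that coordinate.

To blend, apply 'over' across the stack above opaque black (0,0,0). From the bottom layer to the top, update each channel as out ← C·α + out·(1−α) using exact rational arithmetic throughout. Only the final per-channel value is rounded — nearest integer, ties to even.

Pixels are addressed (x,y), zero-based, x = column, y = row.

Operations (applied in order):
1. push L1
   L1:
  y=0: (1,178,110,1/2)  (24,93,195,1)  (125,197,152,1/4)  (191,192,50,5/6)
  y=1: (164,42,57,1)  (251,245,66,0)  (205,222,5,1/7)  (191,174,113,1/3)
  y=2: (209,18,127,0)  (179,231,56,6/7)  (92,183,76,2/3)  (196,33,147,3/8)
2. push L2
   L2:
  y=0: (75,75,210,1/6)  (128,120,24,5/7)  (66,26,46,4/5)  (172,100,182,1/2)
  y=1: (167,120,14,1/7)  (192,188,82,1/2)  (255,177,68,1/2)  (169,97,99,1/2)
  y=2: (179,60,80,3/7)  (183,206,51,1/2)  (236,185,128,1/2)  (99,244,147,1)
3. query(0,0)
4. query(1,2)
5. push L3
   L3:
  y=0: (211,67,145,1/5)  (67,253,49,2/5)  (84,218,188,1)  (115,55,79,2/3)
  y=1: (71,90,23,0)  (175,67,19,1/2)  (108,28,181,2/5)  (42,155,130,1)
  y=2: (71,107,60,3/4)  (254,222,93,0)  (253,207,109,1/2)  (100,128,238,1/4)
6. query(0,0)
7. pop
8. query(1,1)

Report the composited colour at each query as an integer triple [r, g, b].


(0,0) stack=L1,L2; from [0,0,0]:
+L1 (α=1/2) → [1/2, 89, 55]
+L2 (α=1/6) → [155/12, 260/3, 485/6]
→ [13, 87, 81]

query (1,2) [L1,L2] — begin 0,0,0
+L1 (α=6/7) → [1074/7, 198, 48]
+L2 (α=1/2) → [2355/14, 202, 99/2]
rounded: [168, 202, 50]

(0,0) stack=L1,L2,L3; from [0,0,0]:
+L1 (α=1/2) → [1/2, 89, 55]
+L2 (α=1/6) → [155/12, 260/3, 485/6]
+L3 (α=1/5) → [788/15, 1241/15, 281/3]
→ [53, 83, 94]

(1,1) stack=L1,L2; from [0,0,0]:
after L1 α=0: [0, 0, 0]
after L2 α=1/2: [96, 94, 41]
= [96, 94, 41]


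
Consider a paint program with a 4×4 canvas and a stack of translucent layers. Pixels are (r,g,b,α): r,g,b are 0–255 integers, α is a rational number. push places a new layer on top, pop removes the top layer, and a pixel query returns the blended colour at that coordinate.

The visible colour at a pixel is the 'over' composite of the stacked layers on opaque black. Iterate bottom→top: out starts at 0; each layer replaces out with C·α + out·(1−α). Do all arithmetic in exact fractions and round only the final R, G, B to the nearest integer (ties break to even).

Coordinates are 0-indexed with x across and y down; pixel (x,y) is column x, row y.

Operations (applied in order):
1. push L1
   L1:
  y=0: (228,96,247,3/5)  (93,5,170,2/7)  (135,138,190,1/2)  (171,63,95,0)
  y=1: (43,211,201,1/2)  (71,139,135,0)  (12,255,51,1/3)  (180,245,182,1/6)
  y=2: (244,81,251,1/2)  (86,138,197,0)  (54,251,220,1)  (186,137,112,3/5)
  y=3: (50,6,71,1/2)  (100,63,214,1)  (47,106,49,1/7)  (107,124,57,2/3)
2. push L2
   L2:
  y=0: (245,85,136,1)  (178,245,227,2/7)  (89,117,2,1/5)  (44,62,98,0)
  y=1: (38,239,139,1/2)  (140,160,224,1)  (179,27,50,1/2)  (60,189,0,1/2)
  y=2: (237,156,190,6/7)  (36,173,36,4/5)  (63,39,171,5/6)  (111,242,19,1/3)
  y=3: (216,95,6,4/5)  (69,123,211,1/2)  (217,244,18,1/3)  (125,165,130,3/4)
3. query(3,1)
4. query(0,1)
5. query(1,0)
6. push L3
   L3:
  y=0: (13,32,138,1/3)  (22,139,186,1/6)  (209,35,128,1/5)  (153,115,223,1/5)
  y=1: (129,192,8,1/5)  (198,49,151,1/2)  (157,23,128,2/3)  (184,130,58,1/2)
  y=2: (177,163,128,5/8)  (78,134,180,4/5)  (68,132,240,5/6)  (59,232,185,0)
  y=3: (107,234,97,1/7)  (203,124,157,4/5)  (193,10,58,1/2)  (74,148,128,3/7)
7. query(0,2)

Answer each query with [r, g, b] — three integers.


(3,1) stack=L1,L2; from [0,0,0]:
after L1 α=1/6: [30, 245/6, 91/3]
after L2 α=1/2: [45, 1379/12, 91/6]
→ [45, 115, 15]

query (0,1) [L1,L2] — begin 0,0,0
after L1 α=1/2: [43/2, 211/2, 201/2]
after L2 α=1/2: [119/4, 689/4, 479/4]
rounded: [30, 172, 120]

(1,0) stack=L1,L2; from [0,0,0]:
L1 α=2/7: [186/7, 10/7, 340/7]
L2 α=2/7: [3422/49, 3480/49, 4878/49]
rounded: [70, 71, 100]

at x=0,y=2 over L1,L2,L3:
L1 α=1/2: [122, 81/2, 251/2]
L2 α=6/7: [1544/7, 279/2, 2531/14]
L3 α=5/8: [10827/56, 2467/16, 16553/112]
= [193, 154, 148]


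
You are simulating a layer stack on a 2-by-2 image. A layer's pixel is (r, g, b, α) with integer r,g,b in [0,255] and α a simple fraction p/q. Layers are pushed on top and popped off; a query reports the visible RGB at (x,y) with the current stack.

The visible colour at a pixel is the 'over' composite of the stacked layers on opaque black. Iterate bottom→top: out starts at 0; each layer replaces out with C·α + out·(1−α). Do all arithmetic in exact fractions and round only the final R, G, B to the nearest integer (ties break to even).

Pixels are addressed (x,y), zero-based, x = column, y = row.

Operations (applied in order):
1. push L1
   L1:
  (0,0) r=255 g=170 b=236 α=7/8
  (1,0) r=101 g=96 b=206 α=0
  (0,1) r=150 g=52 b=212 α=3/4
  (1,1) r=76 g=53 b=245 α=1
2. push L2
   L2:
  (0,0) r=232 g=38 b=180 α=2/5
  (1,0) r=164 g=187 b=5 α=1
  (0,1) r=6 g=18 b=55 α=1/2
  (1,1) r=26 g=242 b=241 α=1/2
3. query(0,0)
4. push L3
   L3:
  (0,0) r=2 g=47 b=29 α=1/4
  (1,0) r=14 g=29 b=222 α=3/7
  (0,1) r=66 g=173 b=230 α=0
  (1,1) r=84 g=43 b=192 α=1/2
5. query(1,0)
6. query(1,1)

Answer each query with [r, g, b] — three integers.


query (0,0) [L1,L2] — begin 0,0,0
after L1 α=7/8: [1785/8, 595/4, 413/2]
after L2 α=2/5: [9067/40, 2089/20, 1959/10]
→ [227, 104, 196]

query (1,0) [L1,L2,L3] — begin 0,0,0
+L1 (α=0) → [0, 0, 0]
+L2 (α=1) → [164, 187, 5]
+L3 (α=3/7) → [698/7, 835/7, 98]
→ [100, 119, 98]

query (1,1) [L1,L2,L3] — begin 0,0,0
L1 α=1: [76, 53, 245]
L2 α=1/2: [51, 295/2, 243]
L3 α=1/2: [135/2, 381/4, 435/2]
= [68, 95, 218]


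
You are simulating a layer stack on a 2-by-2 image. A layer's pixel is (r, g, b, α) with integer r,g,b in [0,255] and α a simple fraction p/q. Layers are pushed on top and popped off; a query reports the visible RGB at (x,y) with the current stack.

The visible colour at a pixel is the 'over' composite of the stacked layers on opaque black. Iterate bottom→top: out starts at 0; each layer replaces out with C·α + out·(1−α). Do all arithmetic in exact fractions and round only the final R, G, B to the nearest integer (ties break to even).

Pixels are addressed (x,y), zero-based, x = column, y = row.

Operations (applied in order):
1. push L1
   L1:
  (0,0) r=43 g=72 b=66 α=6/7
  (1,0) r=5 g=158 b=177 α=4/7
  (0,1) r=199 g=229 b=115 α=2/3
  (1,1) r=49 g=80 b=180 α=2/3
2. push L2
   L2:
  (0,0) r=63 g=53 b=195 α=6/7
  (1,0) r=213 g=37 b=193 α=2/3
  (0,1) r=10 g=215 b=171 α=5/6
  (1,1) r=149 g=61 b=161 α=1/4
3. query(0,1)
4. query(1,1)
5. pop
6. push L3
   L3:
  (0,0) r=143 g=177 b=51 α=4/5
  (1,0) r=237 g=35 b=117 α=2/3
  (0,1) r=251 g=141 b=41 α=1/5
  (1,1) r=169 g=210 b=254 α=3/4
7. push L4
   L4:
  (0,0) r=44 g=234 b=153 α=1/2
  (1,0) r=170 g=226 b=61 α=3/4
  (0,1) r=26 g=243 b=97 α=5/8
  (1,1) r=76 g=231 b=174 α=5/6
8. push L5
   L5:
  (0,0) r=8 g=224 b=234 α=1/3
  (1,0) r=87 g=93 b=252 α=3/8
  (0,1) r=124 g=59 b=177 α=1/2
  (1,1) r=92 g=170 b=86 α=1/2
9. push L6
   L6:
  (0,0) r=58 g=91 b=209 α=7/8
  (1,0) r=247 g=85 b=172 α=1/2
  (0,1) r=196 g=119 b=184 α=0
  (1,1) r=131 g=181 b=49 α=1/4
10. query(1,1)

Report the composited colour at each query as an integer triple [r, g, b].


query (0,1) [L1,L2] — begin 0,0,0
+L1 (α=2/3) → [398/3, 458/3, 230/3]
+L2 (α=5/6) → [274/9, 3683/18, 2795/18]
= [30, 205, 155]

(1,1) stack=L1,L2; from [0,0,0]:
+L1 (α=2/3) → [98/3, 160/3, 120]
+L2 (α=1/4) → [247/4, 221/4, 521/4]
→ [62, 55, 130]

at x=1,y=1 over L1,L3,L4,L5,L6:
after L1 α=2/3: [98/3, 160/3, 120]
after L3 α=3/4: [1619/12, 1025/6, 441/2]
after L4 α=5/6: [6179/72, 7955/36, 727/4]
after L5 α=1/2: [12803/144, 14075/72, 1071/8]
after L6 α=1/4: [19091/192, 18419/96, 3605/32]
rounded: [99, 192, 113]


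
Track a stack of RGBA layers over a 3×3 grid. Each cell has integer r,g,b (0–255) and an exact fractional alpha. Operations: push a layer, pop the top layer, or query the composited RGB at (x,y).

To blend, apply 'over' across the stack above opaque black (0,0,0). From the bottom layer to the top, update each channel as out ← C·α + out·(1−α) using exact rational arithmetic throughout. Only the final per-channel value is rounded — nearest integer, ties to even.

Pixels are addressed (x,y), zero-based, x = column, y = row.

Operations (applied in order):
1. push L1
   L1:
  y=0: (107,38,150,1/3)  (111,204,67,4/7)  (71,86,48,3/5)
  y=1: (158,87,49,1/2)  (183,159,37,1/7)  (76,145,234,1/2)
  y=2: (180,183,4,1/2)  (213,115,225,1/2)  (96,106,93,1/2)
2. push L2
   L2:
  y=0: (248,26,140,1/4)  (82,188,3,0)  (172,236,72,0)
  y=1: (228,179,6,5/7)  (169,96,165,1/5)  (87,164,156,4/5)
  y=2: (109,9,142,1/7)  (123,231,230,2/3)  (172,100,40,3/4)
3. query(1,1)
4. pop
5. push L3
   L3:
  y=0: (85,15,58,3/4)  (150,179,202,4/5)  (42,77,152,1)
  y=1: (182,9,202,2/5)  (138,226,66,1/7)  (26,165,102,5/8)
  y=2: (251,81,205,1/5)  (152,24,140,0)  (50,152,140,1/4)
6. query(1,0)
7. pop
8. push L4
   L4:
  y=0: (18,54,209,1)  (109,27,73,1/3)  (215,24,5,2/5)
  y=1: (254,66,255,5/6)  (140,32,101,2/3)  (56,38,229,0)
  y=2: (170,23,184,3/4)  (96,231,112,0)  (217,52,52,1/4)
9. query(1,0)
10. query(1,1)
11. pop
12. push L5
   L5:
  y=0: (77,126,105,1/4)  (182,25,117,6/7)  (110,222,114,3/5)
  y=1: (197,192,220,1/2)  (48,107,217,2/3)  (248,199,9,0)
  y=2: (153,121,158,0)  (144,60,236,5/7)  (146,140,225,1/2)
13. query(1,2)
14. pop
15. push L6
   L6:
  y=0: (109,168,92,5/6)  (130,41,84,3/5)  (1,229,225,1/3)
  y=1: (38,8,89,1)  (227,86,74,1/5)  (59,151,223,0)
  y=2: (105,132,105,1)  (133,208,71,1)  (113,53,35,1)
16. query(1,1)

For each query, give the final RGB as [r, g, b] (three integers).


(1,1) stack=L1,L2; from [0,0,0]:
+L1 (α=1/7) → [183/7, 159/7, 37/7]
+L2 (α=1/5) → [383/7, 1308/35, 1303/35]
= [55, 37, 37]

at x=1,y=0 over L1,L3:
L1 α=4/7: [444/7, 816/7, 268/7]
L3 α=4/5: [4644/35, 5828/35, 5924/35]
= [133, 167, 169]

(1,0) stack=L1,L4; from [0,0,0]:
+L1 (α=4/7) → [444/7, 816/7, 268/7]
+L4 (α=1/3) → [1651/21, 607/7, 349/7]
→ [79, 87, 50]

at x=1,y=1 over L1,L4:
L1 α=1/7: [183/7, 159/7, 37/7]
L4 α=2/3: [2143/21, 607/21, 1451/21]
rounded: [102, 29, 69]

at x=1,y=2 over L1,L5:
after L1 α=1/2: [213/2, 115/2, 225/2]
after L5 α=5/7: [933/7, 415/7, 1405/7]
→ [133, 59, 201]

(1,1) stack=L1,L6; from [0,0,0]:
after L1 α=1/7: [183/7, 159/7, 37/7]
after L6 α=1/5: [2321/35, 1238/35, 666/35]
→ [66, 35, 19]


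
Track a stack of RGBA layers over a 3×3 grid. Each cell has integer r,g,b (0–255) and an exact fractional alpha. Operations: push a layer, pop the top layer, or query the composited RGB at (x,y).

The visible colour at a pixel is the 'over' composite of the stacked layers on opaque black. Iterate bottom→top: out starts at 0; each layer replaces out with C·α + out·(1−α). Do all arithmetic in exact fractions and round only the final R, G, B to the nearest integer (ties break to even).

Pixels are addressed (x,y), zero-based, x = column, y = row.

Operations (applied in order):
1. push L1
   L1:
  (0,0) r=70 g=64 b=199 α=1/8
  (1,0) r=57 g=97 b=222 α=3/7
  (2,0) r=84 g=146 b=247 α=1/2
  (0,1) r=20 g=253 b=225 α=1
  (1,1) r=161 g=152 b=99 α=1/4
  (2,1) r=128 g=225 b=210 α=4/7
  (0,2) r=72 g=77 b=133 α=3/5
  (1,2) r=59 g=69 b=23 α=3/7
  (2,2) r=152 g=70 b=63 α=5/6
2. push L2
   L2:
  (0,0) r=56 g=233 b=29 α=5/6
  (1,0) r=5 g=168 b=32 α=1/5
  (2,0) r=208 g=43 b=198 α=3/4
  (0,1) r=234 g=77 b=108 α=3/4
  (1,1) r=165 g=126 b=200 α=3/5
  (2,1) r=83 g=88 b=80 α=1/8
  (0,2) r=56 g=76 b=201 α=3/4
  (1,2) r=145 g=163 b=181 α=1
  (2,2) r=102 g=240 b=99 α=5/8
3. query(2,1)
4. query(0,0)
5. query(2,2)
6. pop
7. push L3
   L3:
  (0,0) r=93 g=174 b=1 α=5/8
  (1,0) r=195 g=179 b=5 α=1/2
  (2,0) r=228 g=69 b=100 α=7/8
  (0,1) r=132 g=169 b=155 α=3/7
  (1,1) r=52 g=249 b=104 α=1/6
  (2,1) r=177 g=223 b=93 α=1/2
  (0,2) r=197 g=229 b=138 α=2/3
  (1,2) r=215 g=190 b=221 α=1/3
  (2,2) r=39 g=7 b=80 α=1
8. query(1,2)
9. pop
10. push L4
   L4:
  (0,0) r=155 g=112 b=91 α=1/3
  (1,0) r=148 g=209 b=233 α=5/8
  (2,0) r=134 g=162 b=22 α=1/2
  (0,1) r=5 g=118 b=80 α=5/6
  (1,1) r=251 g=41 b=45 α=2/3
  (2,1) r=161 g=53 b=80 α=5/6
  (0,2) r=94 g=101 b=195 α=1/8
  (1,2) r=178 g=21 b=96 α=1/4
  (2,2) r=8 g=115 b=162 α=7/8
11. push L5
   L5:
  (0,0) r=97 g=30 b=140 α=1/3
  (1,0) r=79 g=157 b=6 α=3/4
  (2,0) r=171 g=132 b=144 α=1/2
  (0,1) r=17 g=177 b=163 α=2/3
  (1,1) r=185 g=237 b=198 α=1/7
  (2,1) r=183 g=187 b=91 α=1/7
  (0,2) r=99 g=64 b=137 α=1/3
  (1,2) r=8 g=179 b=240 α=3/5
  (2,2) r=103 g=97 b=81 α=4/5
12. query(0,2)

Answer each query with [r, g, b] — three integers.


at x=2,y=1 over L1,L2:
L1 α=4/7: [512/7, 900/7, 120]
L2 α=1/8: [595/8, 247/2, 115]
→ [74, 124, 115]

query (0,0) [L1,L2] — begin 0,0,0
L1 α=1/8: [35/4, 8, 199/8]
L2 α=5/6: [385/8, 391/2, 453/16]
= [48, 196, 28]

query (2,2) [L1,L2] — begin 0,0,0
after L1 α=5/6: [380/3, 175/3, 105/2]
after L2 α=5/8: [445/4, 1375/8, 1305/16]
→ [111, 172, 82]

query (1,2) [L1,L3] — begin 0,0,0
+L1 (α=3/7) → [177/7, 207/7, 69/7]
+L3 (α=1/3) → [1859/21, 1744/21, 1685/21]
rounded: [89, 83, 80]

at x=0,y=2 over L1,L4,L5:
+L1 (α=3/5) → [216/5, 231/5, 399/5]
+L4 (α=1/8) → [991/20, 1061/20, 471/5]
+L5 (α=1/3) → [1981/30, 567/10, 1627/15]
rounded: [66, 57, 108]


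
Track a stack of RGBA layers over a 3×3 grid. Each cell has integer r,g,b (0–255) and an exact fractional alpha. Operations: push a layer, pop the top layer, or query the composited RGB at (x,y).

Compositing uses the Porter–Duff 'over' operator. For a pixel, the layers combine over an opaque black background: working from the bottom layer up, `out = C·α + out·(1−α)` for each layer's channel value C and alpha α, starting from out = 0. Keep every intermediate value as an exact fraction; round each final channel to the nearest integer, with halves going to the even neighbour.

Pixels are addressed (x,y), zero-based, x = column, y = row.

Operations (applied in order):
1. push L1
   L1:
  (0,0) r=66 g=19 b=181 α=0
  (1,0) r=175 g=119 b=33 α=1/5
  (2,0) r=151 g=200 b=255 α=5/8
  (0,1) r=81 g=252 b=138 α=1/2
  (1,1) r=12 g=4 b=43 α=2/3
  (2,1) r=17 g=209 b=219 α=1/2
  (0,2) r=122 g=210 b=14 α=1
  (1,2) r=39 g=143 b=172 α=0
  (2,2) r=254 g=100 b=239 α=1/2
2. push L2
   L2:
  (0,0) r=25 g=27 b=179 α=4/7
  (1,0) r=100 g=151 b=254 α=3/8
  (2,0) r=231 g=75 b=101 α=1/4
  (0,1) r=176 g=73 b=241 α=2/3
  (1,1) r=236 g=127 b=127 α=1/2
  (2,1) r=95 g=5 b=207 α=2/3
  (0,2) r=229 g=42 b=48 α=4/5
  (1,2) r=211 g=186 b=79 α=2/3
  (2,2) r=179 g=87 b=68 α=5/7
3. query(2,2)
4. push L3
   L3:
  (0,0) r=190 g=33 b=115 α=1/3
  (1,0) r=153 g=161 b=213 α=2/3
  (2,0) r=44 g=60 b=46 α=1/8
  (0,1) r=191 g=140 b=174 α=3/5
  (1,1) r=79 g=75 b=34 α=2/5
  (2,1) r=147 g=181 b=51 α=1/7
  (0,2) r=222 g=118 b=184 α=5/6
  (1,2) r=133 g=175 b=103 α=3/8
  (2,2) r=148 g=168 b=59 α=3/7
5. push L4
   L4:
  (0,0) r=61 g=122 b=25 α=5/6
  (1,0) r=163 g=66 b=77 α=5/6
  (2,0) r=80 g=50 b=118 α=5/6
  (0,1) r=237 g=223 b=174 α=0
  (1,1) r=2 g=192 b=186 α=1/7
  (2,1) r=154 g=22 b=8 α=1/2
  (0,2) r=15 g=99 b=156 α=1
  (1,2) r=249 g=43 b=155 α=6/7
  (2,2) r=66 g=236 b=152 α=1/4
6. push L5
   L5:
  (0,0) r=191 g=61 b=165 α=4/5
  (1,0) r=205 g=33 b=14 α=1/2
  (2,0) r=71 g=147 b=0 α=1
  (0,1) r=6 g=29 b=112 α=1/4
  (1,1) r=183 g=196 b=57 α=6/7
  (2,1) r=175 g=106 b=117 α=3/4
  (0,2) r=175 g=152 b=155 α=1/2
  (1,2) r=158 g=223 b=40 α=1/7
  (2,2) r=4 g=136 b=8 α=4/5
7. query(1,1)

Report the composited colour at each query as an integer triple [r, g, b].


at x=2,y=2 over L1,L2:
after L1 α=1/2: [127, 50, 239/2]
after L2 α=5/7: [1149/7, 535/7, 579/7]
= [164, 76, 83]

query (1,1) [L1,L2,L3,L4,L5] — begin 0,0,0
after L1 α=2/3: [8, 8/3, 86/3]
after L2 α=1/2: [122, 389/6, 467/6]
after L3 α=2/5: [524/5, 689/10, 603/10]
after L4 α=1/7: [3154/35, 3027/35, 2739/35]
after L5 α=6/7: [41584/245, 44187/245, 14709/245]
= [170, 180, 60]


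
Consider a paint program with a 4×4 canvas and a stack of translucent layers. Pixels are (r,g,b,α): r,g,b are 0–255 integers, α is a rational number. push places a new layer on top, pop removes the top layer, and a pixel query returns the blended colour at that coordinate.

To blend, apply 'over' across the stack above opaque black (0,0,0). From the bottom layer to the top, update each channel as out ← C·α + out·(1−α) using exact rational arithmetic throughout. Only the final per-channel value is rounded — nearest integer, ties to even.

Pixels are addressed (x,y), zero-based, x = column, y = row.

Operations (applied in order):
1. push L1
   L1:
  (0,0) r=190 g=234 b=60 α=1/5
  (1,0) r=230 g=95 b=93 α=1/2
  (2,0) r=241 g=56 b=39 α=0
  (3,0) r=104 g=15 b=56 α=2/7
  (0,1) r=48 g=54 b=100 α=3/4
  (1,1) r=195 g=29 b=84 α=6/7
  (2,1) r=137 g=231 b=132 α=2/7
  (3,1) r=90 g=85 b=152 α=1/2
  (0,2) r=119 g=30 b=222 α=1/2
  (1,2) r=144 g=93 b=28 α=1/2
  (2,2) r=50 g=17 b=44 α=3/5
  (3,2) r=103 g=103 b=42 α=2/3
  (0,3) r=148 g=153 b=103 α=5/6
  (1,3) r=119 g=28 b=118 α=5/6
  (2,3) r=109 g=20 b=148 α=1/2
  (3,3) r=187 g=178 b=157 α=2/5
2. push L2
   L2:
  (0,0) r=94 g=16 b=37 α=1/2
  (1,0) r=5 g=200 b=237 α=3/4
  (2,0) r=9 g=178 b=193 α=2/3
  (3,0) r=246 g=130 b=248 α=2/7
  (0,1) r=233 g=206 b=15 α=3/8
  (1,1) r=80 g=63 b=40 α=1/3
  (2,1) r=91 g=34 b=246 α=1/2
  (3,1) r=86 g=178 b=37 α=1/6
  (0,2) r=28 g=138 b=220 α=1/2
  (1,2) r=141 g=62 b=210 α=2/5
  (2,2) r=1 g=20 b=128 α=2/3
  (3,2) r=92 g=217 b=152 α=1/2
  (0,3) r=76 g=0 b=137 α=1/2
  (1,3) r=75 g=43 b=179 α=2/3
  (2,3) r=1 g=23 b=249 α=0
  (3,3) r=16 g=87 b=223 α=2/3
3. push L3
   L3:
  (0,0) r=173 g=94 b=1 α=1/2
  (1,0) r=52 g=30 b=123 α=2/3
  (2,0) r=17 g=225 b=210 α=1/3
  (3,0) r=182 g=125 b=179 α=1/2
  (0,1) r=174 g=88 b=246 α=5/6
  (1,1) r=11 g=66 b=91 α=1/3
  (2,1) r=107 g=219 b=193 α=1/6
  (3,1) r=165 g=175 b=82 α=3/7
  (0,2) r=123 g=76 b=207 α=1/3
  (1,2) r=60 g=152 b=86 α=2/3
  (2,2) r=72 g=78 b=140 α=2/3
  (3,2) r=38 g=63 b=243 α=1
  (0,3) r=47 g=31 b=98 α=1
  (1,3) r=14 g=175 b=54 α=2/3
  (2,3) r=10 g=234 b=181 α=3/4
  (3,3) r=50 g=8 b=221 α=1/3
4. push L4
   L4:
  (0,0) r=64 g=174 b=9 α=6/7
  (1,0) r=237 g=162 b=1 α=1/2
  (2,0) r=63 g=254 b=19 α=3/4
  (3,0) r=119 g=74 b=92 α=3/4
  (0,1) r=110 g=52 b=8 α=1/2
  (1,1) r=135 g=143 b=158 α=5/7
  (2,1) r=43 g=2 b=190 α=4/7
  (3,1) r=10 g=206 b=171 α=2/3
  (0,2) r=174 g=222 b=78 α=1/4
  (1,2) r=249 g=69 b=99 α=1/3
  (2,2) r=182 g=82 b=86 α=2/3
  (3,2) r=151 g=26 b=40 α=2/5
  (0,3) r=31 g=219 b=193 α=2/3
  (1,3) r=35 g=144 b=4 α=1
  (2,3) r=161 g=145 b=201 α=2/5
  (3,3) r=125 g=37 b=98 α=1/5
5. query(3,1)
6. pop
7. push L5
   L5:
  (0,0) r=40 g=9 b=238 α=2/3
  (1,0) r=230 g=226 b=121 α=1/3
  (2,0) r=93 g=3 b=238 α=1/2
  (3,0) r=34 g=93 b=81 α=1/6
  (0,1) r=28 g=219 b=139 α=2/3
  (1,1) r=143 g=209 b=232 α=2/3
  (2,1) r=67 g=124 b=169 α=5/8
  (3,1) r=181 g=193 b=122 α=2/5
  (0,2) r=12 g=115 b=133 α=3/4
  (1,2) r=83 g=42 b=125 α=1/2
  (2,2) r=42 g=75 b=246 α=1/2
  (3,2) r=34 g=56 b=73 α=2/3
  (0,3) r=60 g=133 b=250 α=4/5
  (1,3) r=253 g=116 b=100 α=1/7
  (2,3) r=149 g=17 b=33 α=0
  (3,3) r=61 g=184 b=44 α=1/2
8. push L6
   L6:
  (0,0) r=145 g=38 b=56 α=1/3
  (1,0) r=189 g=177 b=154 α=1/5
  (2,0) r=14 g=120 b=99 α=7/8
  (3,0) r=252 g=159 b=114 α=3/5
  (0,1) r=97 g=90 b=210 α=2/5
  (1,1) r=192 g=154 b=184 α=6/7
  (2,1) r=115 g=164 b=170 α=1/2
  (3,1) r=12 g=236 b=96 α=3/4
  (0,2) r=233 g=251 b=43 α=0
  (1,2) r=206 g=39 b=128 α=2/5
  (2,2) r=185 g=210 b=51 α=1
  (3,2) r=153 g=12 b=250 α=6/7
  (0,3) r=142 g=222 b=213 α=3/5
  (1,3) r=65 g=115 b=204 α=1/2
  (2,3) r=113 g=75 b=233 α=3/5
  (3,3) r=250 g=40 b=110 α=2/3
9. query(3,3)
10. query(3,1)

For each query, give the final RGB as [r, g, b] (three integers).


(3,1) stack=L1,L2,L3,L4; from [0,0,0]:
+L1 (α=1/2) → [45, 85/2, 76]
+L2 (α=1/6) → [311/6, 781/12, 139/2]
+L3 (α=3/7) → [301/3, 2356/21, 524/7]
+L4 (α=2/3) → [361/9, 11008/63, 2918/21]
= [40, 175, 139]

query (3,3) [L1,L2,L3,L5,L6] — begin 0,0,0
L1 α=2/5: [374/5, 356/5, 314/5]
L2 α=2/3: [178/5, 1226/15, 848/5]
L3 α=1/3: [202/5, 2572/45, 2801/15]
L5 α=1/2: [507/10, 5426/45, 3461/30]
L6 α=2/3: [5507/30, 9026/135, 10061/90]
= [184, 67, 112]

query (3,1) [L1,L2,L3,L5,L6] — begin 0,0,0
+L1 (α=1/2) → [45, 85/2, 76]
+L2 (α=1/6) → [311/6, 781/12, 139/2]
+L3 (α=3/7) → [301/3, 2356/21, 524/7]
+L5 (α=2/5) → [663/5, 5058/35, 656/7]
+L6 (α=3/4) → [843/20, 14919/70, 668/7]
rounded: [42, 213, 95]


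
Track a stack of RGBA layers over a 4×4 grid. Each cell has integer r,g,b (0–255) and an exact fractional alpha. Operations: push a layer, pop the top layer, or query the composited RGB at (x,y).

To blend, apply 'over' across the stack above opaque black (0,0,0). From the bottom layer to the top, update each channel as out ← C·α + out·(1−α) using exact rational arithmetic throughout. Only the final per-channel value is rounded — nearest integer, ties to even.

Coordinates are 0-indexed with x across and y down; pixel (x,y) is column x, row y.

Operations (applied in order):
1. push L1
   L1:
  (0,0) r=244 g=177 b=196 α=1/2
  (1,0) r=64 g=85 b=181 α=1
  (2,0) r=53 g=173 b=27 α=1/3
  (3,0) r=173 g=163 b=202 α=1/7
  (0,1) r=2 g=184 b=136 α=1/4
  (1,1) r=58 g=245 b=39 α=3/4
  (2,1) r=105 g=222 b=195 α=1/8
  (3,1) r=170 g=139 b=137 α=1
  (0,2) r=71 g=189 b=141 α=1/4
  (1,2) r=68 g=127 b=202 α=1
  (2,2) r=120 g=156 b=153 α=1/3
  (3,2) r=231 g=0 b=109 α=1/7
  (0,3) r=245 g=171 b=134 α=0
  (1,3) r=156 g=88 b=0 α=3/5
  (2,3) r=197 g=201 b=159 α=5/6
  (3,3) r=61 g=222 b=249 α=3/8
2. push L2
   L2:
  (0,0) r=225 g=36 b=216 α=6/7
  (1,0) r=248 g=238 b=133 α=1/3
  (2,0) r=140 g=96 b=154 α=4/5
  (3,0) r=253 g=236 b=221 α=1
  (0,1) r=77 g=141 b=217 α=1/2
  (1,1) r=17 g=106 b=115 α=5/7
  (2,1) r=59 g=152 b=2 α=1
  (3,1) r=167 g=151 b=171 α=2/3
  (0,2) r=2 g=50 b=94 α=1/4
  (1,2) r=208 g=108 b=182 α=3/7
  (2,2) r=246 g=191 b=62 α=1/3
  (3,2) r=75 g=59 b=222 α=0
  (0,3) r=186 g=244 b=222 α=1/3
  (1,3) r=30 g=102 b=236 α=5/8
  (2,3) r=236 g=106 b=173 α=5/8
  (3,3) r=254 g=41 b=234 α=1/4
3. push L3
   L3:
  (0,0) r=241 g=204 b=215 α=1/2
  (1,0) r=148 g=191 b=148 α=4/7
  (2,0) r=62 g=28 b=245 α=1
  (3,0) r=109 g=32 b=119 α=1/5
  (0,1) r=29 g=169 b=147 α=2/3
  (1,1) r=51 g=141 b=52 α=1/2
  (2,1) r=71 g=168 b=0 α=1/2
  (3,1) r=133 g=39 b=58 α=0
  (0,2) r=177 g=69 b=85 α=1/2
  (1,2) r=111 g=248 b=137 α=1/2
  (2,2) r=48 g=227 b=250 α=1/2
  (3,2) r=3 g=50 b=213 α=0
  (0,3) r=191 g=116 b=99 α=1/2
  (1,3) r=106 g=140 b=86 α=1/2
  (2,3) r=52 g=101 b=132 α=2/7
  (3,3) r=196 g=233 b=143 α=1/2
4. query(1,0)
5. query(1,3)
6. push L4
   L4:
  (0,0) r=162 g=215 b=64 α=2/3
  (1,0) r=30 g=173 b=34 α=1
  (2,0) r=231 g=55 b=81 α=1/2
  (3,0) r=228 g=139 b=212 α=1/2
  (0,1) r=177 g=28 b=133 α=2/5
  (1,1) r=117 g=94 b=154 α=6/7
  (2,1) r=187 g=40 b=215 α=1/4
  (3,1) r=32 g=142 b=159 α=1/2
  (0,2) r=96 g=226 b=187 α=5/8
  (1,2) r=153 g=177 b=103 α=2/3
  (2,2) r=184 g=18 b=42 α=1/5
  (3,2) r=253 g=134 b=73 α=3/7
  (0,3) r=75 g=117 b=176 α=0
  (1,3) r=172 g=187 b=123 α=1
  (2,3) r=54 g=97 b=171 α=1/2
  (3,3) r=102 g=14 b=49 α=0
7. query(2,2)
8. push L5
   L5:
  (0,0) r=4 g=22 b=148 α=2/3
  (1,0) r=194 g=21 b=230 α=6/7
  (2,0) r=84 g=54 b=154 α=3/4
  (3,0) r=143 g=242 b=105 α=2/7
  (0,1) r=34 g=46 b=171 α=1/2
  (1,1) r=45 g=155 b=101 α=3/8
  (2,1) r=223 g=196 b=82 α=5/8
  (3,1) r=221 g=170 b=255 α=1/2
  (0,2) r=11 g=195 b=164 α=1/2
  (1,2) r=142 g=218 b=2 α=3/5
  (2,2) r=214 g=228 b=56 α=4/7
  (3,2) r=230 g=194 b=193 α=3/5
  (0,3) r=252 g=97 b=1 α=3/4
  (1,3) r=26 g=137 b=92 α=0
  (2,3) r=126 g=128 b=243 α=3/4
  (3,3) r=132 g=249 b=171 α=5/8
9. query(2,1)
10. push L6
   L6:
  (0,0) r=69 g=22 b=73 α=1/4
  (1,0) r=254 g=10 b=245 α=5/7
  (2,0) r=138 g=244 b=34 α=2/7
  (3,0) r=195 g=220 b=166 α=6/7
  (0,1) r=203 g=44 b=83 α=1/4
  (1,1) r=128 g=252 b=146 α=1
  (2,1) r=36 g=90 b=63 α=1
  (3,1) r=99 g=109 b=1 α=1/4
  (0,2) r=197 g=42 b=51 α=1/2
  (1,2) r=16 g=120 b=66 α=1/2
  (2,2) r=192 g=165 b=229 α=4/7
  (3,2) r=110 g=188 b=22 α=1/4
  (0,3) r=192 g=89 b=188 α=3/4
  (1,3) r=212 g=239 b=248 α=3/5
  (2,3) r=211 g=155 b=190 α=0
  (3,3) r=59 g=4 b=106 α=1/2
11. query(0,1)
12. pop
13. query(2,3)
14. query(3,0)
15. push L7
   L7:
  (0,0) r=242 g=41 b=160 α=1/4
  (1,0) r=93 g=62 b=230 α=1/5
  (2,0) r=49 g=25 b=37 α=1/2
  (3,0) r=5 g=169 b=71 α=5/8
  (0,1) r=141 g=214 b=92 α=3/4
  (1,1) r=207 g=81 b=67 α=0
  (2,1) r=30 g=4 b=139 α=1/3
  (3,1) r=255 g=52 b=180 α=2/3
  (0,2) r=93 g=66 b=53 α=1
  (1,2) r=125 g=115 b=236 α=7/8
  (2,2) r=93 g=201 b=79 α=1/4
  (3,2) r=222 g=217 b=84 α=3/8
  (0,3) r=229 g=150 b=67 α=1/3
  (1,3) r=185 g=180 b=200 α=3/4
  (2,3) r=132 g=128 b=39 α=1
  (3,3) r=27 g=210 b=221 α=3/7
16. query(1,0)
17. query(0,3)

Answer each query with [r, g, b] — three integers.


at x=1,y=0 over L1,L2,L3:
L1 α=1: [64, 85, 181]
L2 α=1/3: [376/3, 136, 165]
L3 α=4/7: [968/7, 1172/7, 1087/7]
rounded: [138, 167, 155]

at x=1,y=3 over L1,L2,L3:
L1 α=3/5: [468/5, 264/5, 0]
L2 α=5/8: [1077/20, 1671/20, 295/2]
L3 α=1/2: [3197/40, 4471/40, 467/4]
→ [80, 112, 117]

(2,2) stack=L1,L2,L3,L4; from [0,0,0]:
L1 α=1/3: [40, 52, 51]
L2 α=1/3: [326/3, 295/3, 164/3]
L3 α=1/2: [235/3, 488/3, 457/3]
L4 α=1/5: [1492/15, 2006/15, 1954/15]
→ [99, 134, 130]

(2,1) stack=L1,L2,L3,L4,L5; from [0,0,0]:
+L1 (α=1/8) → [105/8, 111/4, 195/8]
+L2 (α=1) → [59, 152, 2]
+L3 (α=1/2) → [65, 160, 1]
+L4 (α=1/4) → [191/2, 130, 109/2]
+L5 (α=5/8) → [2803/16, 685/4, 1147/16]
rounded: [175, 171, 72]

query (0,1) [L1,L2,L3,L4,L5,L6] — begin 0,0,0
after L1 α=1/4: [1/2, 46, 34]
after L2 α=1/2: [155/4, 187/2, 251/2]
after L3 α=2/3: [129/4, 863/6, 839/6]
after L4 α=2/5: [1803/20, 195/2, 1371/10]
after L5 α=1/2: [2483/40, 287/4, 3081/20]
after L6 α=1/4: [15569/160, 1037/16, 10903/80]
→ [97, 65, 136]

(2,3) stack=L1,L2,L3,L4,L5; from [0,0,0]:
L1 α=5/6: [985/6, 335/2, 265/2]
L2 α=5/8: [3345/16, 2065/16, 2525/16]
L3 α=2/7: [2627/16, 13557/112, 2407/16]
L4 α=1/2: [3491/32, 24421/224, 5143/32]
L5 α=3/4: [15587/128, 110437/896, 28471/128]
rounded: [122, 123, 222]

at x=3,y=0 over L1,L2,L3,L4,L5:
after L1 α=1/7: [173/7, 163/7, 202/7]
after L2 α=1: [253, 236, 221]
after L3 α=1/5: [1121/5, 976/5, 1003/5]
after L4 α=1/2: [2261/10, 1671/10, 2063/10]
after L5 α=2/7: [2833/14, 377/2, 2483/14]
→ [202, 188, 177]

(1,0) stack=L1,L2,L3,L4,L5,L7; from [0,0,0]:
after L1 α=1: [64, 85, 181]
after L2 α=1/3: [376/3, 136, 165]
after L3 α=4/7: [968/7, 1172/7, 1087/7]
after L4 α=1: [30, 173, 34]
after L5 α=6/7: [1194/7, 299/7, 202]
after L7 α=1/5: [5427/35, 326/7, 1038/5]
rounded: [155, 47, 208]

query (0,3) [L1,L2,L3,L4,L5,L7] — begin 0,0,0
after L1 α=0: [0, 0, 0]
after L2 α=1/3: [62, 244/3, 74]
after L3 α=1/2: [253/2, 296/3, 173/2]
after L4 α=0: [253/2, 296/3, 173/2]
after L5 α=3/4: [1765/8, 1169/12, 179/8]
after L7 α=1/3: [2681/12, 2069/18, 149/4]
→ [223, 115, 37]


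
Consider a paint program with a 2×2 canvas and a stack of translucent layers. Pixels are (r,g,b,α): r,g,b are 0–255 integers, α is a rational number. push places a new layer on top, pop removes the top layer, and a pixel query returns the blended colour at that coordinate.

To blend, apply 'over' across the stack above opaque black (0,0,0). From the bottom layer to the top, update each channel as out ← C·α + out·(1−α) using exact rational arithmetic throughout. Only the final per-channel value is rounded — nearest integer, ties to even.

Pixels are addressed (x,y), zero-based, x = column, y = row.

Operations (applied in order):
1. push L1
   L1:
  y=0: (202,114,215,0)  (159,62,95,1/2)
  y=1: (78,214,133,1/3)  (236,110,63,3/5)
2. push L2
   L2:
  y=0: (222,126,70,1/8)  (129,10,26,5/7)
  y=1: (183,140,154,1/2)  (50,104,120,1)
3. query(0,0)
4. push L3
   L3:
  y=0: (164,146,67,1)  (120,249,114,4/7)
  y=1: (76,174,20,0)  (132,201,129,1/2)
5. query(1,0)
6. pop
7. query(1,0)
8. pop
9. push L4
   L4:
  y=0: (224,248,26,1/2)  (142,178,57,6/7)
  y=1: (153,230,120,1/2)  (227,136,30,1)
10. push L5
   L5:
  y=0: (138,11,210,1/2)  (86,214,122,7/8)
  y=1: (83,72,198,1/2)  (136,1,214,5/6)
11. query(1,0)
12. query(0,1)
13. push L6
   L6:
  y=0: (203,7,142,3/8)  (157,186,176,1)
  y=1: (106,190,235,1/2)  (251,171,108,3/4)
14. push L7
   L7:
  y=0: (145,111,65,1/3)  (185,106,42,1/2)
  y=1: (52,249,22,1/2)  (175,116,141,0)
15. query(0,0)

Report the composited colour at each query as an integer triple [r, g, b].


query (0,0) [L1,L2] — begin 0,0,0
L1 α=0: [0, 0, 0]
L2 α=1/8: [111/4, 63/4, 35/4]
= [28, 16, 9]

(1,0) stack=L1,L2,L3; from [0,0,0]:
+L1 (α=1/2) → [159/2, 31, 95/2]
+L2 (α=5/7) → [804/7, 16, 225/7]
+L3 (α=4/7) → [5772/49, 1044/7, 3867/49]
→ [118, 149, 79]

query (1,0) [L1,L2] — begin 0,0,0
+L1 (α=1/2) → [159/2, 31, 95/2]
+L2 (α=5/7) → [804/7, 16, 225/7]
= [115, 16, 32]

at x=1,y=0 over L1,L4,L5:
L1 α=1/2: [159/2, 31, 95/2]
L4 α=6/7: [1863/14, 157, 779/14]
L5 α=7/8: [10291/112, 1655/8, 12735/112]
= [92, 207, 114]

at x=0,y=1 over L1,L4,L5:
L1 α=1/3: [26, 214/3, 133/3]
L4 α=1/2: [179/2, 452/3, 493/6]
L5 α=1/2: [345/4, 334/3, 1681/12]
= [86, 111, 140]

(0,0) stack=L1,L4,L5,L6,L7; from [0,0,0]:
after L1 α=0: [0, 0, 0]
after L4 α=1/2: [112, 124, 13]
after L5 α=1/2: [125, 135/2, 223/2]
after L6 α=3/8: [617/4, 717/16, 1967/16]
after L7 α=1/3: [907/6, 535/8, 829/8]
→ [151, 67, 104]


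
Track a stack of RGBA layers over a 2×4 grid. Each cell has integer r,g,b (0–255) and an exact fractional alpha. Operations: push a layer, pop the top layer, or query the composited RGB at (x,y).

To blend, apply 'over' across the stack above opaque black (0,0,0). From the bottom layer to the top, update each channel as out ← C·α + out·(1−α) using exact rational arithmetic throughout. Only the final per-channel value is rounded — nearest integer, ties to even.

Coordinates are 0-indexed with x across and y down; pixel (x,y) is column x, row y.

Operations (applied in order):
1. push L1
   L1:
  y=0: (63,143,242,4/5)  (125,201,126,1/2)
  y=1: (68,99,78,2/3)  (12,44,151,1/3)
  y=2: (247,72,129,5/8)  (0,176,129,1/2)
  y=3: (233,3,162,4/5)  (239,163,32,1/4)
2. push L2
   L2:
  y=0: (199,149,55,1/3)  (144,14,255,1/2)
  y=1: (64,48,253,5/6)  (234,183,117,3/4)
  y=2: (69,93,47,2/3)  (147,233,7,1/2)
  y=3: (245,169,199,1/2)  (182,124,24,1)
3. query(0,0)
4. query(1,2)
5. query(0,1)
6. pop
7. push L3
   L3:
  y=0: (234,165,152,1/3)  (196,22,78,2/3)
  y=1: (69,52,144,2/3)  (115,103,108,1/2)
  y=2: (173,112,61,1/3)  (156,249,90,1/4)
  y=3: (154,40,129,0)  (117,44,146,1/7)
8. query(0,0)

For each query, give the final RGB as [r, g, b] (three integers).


(0,0) stack=L1,L2; from [0,0,0]:
L1 α=4/5: [252/5, 572/5, 968/5]
L2 α=1/3: [1499/15, 1889/15, 737/5]
rounded: [100, 126, 147]

(1,2) stack=L1,L2; from [0,0,0]:
+L1 (α=1/2) → [0, 88, 129/2]
+L2 (α=1/2) → [147/2, 321/2, 143/4]
→ [74, 160, 36]

query (0,1) [L1,L2] — begin 0,0,0
after L1 α=2/3: [136/3, 66, 52]
after L2 α=5/6: [548/9, 51, 439/2]
→ [61, 51, 220]

(0,0) stack=L1,L3; from [0,0,0]:
L1 α=4/5: [252/5, 572/5, 968/5]
L3 α=1/3: [558/5, 1969/15, 2696/15]
rounded: [112, 131, 180]


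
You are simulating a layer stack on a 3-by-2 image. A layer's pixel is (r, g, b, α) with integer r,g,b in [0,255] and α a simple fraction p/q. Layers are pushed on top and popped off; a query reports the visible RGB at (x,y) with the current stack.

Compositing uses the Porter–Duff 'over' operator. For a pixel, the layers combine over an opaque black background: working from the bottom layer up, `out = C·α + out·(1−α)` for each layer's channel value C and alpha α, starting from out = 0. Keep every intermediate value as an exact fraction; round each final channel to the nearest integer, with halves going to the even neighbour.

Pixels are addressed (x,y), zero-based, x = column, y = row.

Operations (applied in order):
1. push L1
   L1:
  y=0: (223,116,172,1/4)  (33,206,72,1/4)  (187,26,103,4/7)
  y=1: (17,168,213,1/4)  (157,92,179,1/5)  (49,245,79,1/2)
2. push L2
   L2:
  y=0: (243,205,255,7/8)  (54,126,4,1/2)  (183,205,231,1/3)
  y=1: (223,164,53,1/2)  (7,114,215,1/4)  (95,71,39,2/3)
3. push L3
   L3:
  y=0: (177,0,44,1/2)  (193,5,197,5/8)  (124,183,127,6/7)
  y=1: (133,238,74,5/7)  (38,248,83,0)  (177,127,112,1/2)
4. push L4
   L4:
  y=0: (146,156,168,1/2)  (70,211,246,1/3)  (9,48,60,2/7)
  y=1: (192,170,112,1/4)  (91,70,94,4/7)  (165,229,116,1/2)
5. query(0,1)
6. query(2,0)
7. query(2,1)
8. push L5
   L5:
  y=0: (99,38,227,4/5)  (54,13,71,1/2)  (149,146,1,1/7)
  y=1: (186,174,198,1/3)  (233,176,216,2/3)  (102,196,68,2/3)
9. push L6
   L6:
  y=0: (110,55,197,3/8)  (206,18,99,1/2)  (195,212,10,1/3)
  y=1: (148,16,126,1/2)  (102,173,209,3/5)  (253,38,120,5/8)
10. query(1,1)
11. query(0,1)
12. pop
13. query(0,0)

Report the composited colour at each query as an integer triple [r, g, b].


query (0,1) [L1,L2,L3,L4] — begin 0,0,0
after L1 α=1/4: [17/4, 42, 213/4]
after L2 α=1/2: [909/8, 103, 425/8]
after L3 α=5/7: [3569/28, 1396/7, 1905/28]
after L4 α=1/4: [16083/112, 2689/14, 8851/112]
→ [144, 192, 79]

query (2,0) [L1,L2,L3,L4] — begin 0,0,0
+L1 (α=4/7) → [748/7, 104/7, 412/7]
+L2 (α=1/3) → [2777/21, 1643/21, 2441/21]
+L3 (α=6/7) → [18401/147, 24701/147, 18443/147]
+L4 (α=2/7) → [94651/1029, 137617/1029, 109855/1029]
= [92, 134, 107]

at x=2,y=1 over L1,L2,L3,L4:
L1 α=1/2: [49/2, 245/2, 79/2]
L2 α=2/3: [143/2, 529/6, 235/6]
L3 α=1/2: [497/4, 1291/12, 907/12]
L4 α=1/2: [1157/8, 4039/24, 2299/24]
= [145, 168, 96]

query (1,1) [L1,L2,L3,L4,L5,L6] — begin 0,0,0
L1 α=1/5: [157/5, 92/5, 179/5]
L2 α=1/4: [253/10, 423/10, 403/5]
L3 α=0: [253/10, 423/10, 403/5]
L4 α=4/7: [4399/70, 4069/70, 3089/35]
L5 α=2/3: [37019/210, 28709/210, 18209/105]
L6 α=3/5: [69149/525, 83204/525, 102253/525]
rounded: [132, 158, 195]

at x=0,y=1 over L1,L2,L3,L4,L5,L6:
L1 α=1/4: [17/4, 42, 213/4]
L2 α=1/2: [909/8, 103, 425/8]
L3 α=5/7: [3569/28, 1396/7, 1905/28]
L4 α=1/4: [16083/112, 2689/14, 8851/112]
L5 α=1/3: [8833/56, 3907/21, 19939/168]
L6 α=1/2: [17121/112, 4243/42, 41107/336]
= [153, 101, 122]

at x=0,y=0 over L1,L2,L3,L4,L5:
L1 α=1/4: [223/4, 29, 43]
L2 α=7/8: [7027/32, 183, 457/2]
L3 α=1/2: [12691/64, 183/2, 545/4]
L4 α=1/2: [22035/128, 495/4, 1217/8]
L5 α=4/5: [72723/640, 1103/20, 8481/40]
→ [114, 55, 212]


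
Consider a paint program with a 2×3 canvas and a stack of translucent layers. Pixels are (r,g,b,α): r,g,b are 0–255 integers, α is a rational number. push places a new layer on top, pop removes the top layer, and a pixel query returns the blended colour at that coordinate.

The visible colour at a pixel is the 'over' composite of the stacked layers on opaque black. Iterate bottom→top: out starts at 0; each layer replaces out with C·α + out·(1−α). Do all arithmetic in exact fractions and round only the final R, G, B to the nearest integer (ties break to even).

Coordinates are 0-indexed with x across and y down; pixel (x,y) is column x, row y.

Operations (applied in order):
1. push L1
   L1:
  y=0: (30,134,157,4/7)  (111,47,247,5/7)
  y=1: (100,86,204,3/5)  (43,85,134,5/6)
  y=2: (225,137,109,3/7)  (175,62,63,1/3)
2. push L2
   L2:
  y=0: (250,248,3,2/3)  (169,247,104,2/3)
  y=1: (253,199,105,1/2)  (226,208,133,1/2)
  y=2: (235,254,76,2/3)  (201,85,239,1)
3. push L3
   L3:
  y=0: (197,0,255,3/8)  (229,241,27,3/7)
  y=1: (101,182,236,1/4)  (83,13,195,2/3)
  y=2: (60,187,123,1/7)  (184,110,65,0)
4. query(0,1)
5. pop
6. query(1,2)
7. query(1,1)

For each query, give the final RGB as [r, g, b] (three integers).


(0,1) stack=L1,L2,L3; from [0,0,0]:
L1 α=3/5: [60, 258/5, 612/5]
L2 α=1/2: [313/2, 1253/10, 1137/10]
L3 α=1/4: [1141/8, 5579/40, 5771/40]
rounded: [143, 139, 144]

query (1,2) [L1,L2] — begin 0,0,0
L1 α=1/3: [175/3, 62/3, 21]
L2 α=1: [201, 85, 239]
= [201, 85, 239]

at x=1,y=1 over L1,L2:
after L1 α=5/6: [215/6, 425/6, 335/3]
after L2 α=1/2: [1571/12, 1673/12, 367/3]
→ [131, 139, 122]
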